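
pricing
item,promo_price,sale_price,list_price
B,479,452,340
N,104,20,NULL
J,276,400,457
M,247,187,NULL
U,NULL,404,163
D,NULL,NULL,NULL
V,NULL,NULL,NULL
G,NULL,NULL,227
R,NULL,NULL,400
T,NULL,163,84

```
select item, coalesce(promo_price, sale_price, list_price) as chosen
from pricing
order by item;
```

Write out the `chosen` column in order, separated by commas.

item=B: promo_price=479 → 479
item=D: promo_price=NULL, sale_price=NULL, list_price=NULL (all NULL) → NULL
item=G: promo_price=NULL, sale_price=NULL, list_price=227 → 227
item=J: promo_price=276 → 276
item=M: promo_price=247 → 247
item=N: promo_price=104 → 104
item=R: promo_price=NULL, sale_price=NULL, list_price=400 → 400
item=T: promo_price=NULL, sale_price=163 → 163
item=U: promo_price=NULL, sale_price=404 → 404
item=V: promo_price=NULL, sale_price=NULL, list_price=NULL (all NULL) → NULL

479, NULL, 227, 276, 247, 104, 400, 163, 404, NULL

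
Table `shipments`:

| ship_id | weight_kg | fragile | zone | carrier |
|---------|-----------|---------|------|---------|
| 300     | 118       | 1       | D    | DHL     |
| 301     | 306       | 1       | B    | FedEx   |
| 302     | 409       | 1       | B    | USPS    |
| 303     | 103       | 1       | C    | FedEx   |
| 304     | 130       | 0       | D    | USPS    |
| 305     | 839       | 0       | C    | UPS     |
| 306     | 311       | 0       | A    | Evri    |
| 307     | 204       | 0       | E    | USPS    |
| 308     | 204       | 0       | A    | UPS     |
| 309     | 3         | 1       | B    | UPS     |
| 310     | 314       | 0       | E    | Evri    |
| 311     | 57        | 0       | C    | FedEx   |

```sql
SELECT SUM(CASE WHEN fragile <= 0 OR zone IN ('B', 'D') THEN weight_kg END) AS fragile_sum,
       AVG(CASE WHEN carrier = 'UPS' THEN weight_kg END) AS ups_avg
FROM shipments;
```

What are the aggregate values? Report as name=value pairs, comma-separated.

fragile_sum=2895, ups_avg=348.6666666667

[fragile_sum: fragile <= 0 OR zone IN ('B', 'D')]
ship_id=300: ✓ → 118
ship_id=301: ✓ → 306
ship_id=302: ✓ → 409
ship_id=303: ✗
ship_id=304: ✓ → 130
ship_id=305: ✓ → 839
ship_id=306: ✓ → 311
ship_id=307: ✓ → 204
ship_id=308: ✓ → 204
ship_id=309: ✓ → 3
ship_id=310: ✓ → 314
ship_id=311: ✓ → 57
fragile_sum = 118 + 306 + 409 + 130 + 839 + 311 + 204 + 204 + 3 + 314 + 57 = 2895
—
[ups_avg: carrier = 'UPS']
ship_id=300: ✗
ship_id=301: ✗
ship_id=302: ✗
ship_id=303: ✗
ship_id=304: ✗
ship_id=305: ✓ → 839
ship_id=306: ✗
ship_id=307: ✗
ship_id=308: ✓ → 204
ship_id=309: ✓ → 3
ship_id=310: ✗
ship_id=311: ✗
ups_avg = (839 + 204 + 3) / 3 = 348.6666666667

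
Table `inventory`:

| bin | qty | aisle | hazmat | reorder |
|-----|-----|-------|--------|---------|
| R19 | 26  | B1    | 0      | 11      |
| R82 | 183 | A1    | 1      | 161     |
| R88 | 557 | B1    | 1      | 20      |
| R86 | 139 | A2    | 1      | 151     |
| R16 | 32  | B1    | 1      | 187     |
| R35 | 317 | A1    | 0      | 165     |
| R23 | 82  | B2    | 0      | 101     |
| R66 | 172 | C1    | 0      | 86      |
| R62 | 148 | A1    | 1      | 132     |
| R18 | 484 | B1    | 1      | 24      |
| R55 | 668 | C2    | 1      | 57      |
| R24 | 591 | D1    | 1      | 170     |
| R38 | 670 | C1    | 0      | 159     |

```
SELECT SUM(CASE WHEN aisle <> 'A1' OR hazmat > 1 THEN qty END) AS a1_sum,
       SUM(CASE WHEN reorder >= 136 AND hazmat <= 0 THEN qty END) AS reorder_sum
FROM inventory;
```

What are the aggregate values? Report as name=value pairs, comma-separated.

[a1_sum: aisle <> 'A1' OR hazmat > 1]
bin=R19: ✓ → 26
bin=R82: ✗
bin=R88: ✓ → 557
bin=R86: ✓ → 139
bin=R16: ✓ → 32
bin=R35: ✗
bin=R23: ✓ → 82
bin=R66: ✓ → 172
bin=R62: ✗
bin=R18: ✓ → 484
bin=R55: ✓ → 668
bin=R24: ✓ → 591
bin=R38: ✓ → 670
a1_sum = 26 + 557 + 139 + 32 + 82 + 172 + 484 + 668 + 591 + 670 = 3421
—
[reorder_sum: reorder >= 136 AND hazmat <= 0]
bin=R19: ✗
bin=R82: ✗
bin=R88: ✗
bin=R86: ✗
bin=R16: ✗
bin=R35: ✓ → 317
bin=R23: ✗
bin=R66: ✗
bin=R62: ✗
bin=R18: ✗
bin=R55: ✗
bin=R24: ✗
bin=R38: ✓ → 670
reorder_sum = 317 + 670 = 987

a1_sum=3421, reorder_sum=987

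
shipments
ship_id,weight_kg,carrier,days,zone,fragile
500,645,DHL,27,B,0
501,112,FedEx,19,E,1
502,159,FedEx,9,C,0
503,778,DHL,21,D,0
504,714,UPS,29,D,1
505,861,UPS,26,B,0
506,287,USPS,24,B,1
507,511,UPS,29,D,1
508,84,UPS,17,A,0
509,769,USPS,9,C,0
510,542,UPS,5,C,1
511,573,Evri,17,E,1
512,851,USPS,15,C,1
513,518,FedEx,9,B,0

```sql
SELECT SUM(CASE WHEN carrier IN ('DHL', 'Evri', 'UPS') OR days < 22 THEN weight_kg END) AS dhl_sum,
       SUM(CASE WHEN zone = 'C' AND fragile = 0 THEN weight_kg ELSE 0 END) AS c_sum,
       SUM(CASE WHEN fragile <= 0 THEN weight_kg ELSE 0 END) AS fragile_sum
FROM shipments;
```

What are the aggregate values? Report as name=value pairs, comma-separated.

dhl_sum=7117, c_sum=928, fragile_sum=3814

[dhl_sum: carrier IN ('DHL', 'Evri', 'UPS') OR days < 22]
ship_id=500: ✓ → 645
ship_id=501: ✓ → 112
ship_id=502: ✓ → 159
ship_id=503: ✓ → 778
ship_id=504: ✓ → 714
ship_id=505: ✓ → 861
ship_id=506: ✗
ship_id=507: ✓ → 511
ship_id=508: ✓ → 84
ship_id=509: ✓ → 769
ship_id=510: ✓ → 542
ship_id=511: ✓ → 573
ship_id=512: ✓ → 851
ship_id=513: ✓ → 518
dhl_sum = 645 + 112 + 159 + 778 + 714 + 861 + 511 + 84 + 769 + 542 + 573 + 851 + 518 = 7117
—
[c_sum: zone = 'C' AND fragile = 0]
ship_id=500: ✗
ship_id=501: ✗
ship_id=502: ✓ → 159
ship_id=503: ✗
ship_id=504: ✗
ship_id=505: ✗
ship_id=506: ✗
ship_id=507: ✗
ship_id=508: ✗
ship_id=509: ✓ → 769
ship_id=510: ✗
ship_id=511: ✗
ship_id=512: ✗
ship_id=513: ✗
c_sum = 159 + 769 = 928
—
[fragile_sum: fragile <= 0]
ship_id=500: ✓ → 645
ship_id=501: ✗
ship_id=502: ✓ → 159
ship_id=503: ✓ → 778
ship_id=504: ✗
ship_id=505: ✓ → 861
ship_id=506: ✗
ship_id=507: ✗
ship_id=508: ✓ → 84
ship_id=509: ✓ → 769
ship_id=510: ✗
ship_id=511: ✗
ship_id=512: ✗
ship_id=513: ✓ → 518
fragile_sum = 645 + 159 + 778 + 861 + 84 + 769 + 518 = 3814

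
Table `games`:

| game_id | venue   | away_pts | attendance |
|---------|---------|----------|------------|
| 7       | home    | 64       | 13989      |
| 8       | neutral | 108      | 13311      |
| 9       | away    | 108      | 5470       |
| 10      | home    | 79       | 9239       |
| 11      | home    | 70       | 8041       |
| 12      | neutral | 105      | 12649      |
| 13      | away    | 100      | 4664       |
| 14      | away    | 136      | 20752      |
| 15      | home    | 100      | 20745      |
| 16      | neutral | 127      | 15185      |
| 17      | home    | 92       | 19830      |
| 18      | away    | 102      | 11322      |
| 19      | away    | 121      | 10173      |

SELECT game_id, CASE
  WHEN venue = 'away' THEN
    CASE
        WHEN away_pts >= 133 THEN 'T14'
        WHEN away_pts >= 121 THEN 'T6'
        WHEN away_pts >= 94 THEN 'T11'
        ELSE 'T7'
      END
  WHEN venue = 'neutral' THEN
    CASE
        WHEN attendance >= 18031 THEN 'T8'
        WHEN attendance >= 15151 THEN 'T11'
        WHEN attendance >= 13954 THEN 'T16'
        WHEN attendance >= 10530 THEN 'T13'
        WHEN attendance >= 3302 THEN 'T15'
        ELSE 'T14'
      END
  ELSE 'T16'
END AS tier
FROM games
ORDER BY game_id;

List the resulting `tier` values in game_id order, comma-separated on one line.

T16, T13, T11, T16, T16, T13, T11, T14, T16, T11, T16, T11, T6

game_id=7: venue='home' → outer ELSE → T16
game_id=8: venue='neutral' → inner[attendance >= 10530] → T13
game_id=9: venue='away' → inner[away_pts >= 94] → T11
game_id=10: venue='home' → outer ELSE → T16
game_id=11: venue='home' → outer ELSE → T16
game_id=12: venue='neutral' → inner[attendance >= 10530] → T13
game_id=13: venue='away' → inner[away_pts >= 94] → T11
game_id=14: venue='away' → inner[away_pts >= 133] → T14
game_id=15: venue='home' → outer ELSE → T16
game_id=16: venue='neutral' → inner[attendance >= 15151] → T11
game_id=17: venue='home' → outer ELSE → T16
game_id=18: venue='away' → inner[away_pts >= 94] → T11
game_id=19: venue='away' → inner[away_pts >= 121] → T6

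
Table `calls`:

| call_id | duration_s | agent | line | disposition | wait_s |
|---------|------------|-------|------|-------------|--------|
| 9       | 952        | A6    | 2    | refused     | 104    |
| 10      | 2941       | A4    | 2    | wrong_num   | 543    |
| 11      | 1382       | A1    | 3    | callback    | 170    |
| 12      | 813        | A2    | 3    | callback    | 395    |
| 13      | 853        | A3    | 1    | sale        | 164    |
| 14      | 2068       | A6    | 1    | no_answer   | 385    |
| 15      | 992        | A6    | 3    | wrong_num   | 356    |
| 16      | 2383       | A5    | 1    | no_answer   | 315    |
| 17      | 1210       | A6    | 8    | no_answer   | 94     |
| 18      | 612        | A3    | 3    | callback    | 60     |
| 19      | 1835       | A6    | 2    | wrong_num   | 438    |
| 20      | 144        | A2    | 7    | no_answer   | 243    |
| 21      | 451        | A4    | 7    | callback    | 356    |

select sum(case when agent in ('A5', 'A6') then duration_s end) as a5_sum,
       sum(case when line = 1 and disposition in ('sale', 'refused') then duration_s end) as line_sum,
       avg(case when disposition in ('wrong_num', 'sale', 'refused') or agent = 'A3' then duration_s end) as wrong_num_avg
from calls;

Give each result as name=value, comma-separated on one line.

a5_sum=9440, line_sum=853, wrong_num_avg=1364.1666666667

[a5_sum: agent in ('A5', 'A6')]
call_id=9: ✓ → 952
call_id=10: ✗
call_id=11: ✗
call_id=12: ✗
call_id=13: ✗
call_id=14: ✓ → 2068
call_id=15: ✓ → 992
call_id=16: ✓ → 2383
call_id=17: ✓ → 1210
call_id=18: ✗
call_id=19: ✓ → 1835
call_id=20: ✗
call_id=21: ✗
a5_sum = 952 + 2068 + 992 + 2383 + 1210 + 1835 = 9440
—
[line_sum: line = 1 and disposition in ('sale', 'refused')]
call_id=9: ✗
call_id=10: ✗
call_id=11: ✗
call_id=12: ✗
call_id=13: ✓ → 853
call_id=14: ✗
call_id=15: ✗
call_id=16: ✗
call_id=17: ✗
call_id=18: ✗
call_id=19: ✗
call_id=20: ✗
call_id=21: ✗
line_sum = 853
—
[wrong_num_avg: disposition in ('wrong_num', 'sale', 'refused') or agent = 'A3']
call_id=9: ✓ → 952
call_id=10: ✓ → 2941
call_id=11: ✗
call_id=12: ✗
call_id=13: ✓ → 853
call_id=14: ✗
call_id=15: ✓ → 992
call_id=16: ✗
call_id=17: ✗
call_id=18: ✓ → 612
call_id=19: ✓ → 1835
call_id=20: ✗
call_id=21: ✗
wrong_num_avg = (952 + 2941 + 853 + 992 + 612 + 1835) / 6 = 1364.1666666667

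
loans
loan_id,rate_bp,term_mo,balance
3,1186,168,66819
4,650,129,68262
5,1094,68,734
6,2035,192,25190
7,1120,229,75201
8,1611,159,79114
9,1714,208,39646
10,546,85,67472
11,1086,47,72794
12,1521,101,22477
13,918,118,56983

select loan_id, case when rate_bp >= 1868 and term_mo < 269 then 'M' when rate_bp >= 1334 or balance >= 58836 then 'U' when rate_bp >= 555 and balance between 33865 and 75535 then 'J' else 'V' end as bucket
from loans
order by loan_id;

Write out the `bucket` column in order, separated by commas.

U, U, V, M, U, U, U, U, U, U, J

loan_id=3: rate_bp >= 1334 or balance >= 58836 → U
loan_id=4: rate_bp >= 1334 or balance >= 58836 → U
loan_id=5: ELSE → V
loan_id=6: rate_bp >= 1868 and term_mo < 269 → M
loan_id=7: rate_bp >= 1334 or balance >= 58836 → U
loan_id=8: rate_bp >= 1334 or balance >= 58836 → U
loan_id=9: rate_bp >= 1334 or balance >= 58836 → U
loan_id=10: rate_bp >= 1334 or balance >= 58836 → U
loan_id=11: rate_bp >= 1334 or balance >= 58836 → U
loan_id=12: rate_bp >= 1334 or balance >= 58836 → U
loan_id=13: rate_bp >= 555 and balance between 33865 and 75535 → J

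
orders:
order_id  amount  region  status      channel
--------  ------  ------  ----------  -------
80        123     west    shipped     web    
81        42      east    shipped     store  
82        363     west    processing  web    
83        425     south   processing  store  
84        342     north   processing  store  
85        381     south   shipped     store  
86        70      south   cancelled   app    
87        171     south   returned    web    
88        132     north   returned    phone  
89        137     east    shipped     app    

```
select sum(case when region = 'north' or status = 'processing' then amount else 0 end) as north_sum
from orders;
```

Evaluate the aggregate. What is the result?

order_id=80: ✗
order_id=81: ✗
order_id=82: ✓ → 363
order_id=83: ✓ → 425
order_id=84: ✓ → 342
order_id=85: ✗
order_id=86: ✗
order_id=87: ✗
order_id=88: ✓ → 132
order_id=89: ✗
north_sum = 363 + 425 + 342 + 132 = 1262

1262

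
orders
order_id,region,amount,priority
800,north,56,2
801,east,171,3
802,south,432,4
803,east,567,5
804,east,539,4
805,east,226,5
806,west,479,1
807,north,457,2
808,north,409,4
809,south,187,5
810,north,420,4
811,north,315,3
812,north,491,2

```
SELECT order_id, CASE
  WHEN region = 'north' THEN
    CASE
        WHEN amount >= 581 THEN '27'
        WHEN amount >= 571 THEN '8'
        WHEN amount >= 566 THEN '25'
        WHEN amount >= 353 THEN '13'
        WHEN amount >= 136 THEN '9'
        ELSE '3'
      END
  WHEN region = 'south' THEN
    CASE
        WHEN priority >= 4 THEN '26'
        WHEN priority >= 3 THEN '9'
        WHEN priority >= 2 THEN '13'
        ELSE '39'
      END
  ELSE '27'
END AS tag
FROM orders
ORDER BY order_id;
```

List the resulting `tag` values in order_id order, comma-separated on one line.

order_id=800: region='north' → inner[ELSE] → 3
order_id=801: region='east' → outer ELSE → 27
order_id=802: region='south' → inner[priority >= 4] → 26
order_id=803: region='east' → outer ELSE → 27
order_id=804: region='east' → outer ELSE → 27
order_id=805: region='east' → outer ELSE → 27
order_id=806: region='west' → outer ELSE → 27
order_id=807: region='north' → inner[amount >= 353] → 13
order_id=808: region='north' → inner[amount >= 353] → 13
order_id=809: region='south' → inner[priority >= 4] → 26
order_id=810: region='north' → inner[amount >= 353] → 13
order_id=811: region='north' → inner[amount >= 136] → 9
order_id=812: region='north' → inner[amount >= 353] → 13

3, 27, 26, 27, 27, 27, 27, 13, 13, 26, 13, 9, 13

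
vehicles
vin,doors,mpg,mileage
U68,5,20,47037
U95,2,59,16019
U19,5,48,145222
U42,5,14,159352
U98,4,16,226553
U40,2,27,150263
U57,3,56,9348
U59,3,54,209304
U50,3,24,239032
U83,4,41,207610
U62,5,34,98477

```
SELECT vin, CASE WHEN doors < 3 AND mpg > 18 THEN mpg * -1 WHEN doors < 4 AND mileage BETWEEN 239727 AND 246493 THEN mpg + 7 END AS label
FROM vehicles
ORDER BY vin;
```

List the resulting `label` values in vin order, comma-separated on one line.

vin=U19: (no match → NULL) → NULL
vin=U40: doors < 3 AND mpg > 18 → -27
vin=U42: (no match → NULL) → NULL
vin=U50: (no match → NULL) → NULL
vin=U57: (no match → NULL) → NULL
vin=U59: (no match → NULL) → NULL
vin=U62: (no match → NULL) → NULL
vin=U68: (no match → NULL) → NULL
vin=U83: (no match → NULL) → NULL
vin=U95: doors < 3 AND mpg > 18 → -59
vin=U98: (no match → NULL) → NULL

NULL, -27, NULL, NULL, NULL, NULL, NULL, NULL, NULL, -59, NULL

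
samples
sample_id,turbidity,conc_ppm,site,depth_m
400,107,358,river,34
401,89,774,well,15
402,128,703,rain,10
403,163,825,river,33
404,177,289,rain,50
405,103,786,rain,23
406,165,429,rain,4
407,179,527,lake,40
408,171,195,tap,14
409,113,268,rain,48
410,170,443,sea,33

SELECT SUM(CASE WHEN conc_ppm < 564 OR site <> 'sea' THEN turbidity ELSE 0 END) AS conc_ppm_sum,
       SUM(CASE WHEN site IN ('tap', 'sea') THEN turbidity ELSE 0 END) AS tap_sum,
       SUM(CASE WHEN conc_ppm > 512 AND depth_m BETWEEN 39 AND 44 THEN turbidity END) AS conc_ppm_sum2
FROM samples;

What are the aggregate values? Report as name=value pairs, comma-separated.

[conc_ppm_sum: conc_ppm < 564 OR site <> 'sea']
sample_id=400: ✓ → 107
sample_id=401: ✓ → 89
sample_id=402: ✓ → 128
sample_id=403: ✓ → 163
sample_id=404: ✓ → 177
sample_id=405: ✓ → 103
sample_id=406: ✓ → 165
sample_id=407: ✓ → 179
sample_id=408: ✓ → 171
sample_id=409: ✓ → 113
sample_id=410: ✓ → 170
conc_ppm_sum = 107 + 89 + 128 + 163 + 177 + 103 + 165 + 179 + 171 + 113 + 170 = 1565
—
[tap_sum: site IN ('tap', 'sea')]
sample_id=400: ✗
sample_id=401: ✗
sample_id=402: ✗
sample_id=403: ✗
sample_id=404: ✗
sample_id=405: ✗
sample_id=406: ✗
sample_id=407: ✗
sample_id=408: ✓ → 171
sample_id=409: ✗
sample_id=410: ✓ → 170
tap_sum = 171 + 170 = 341
—
[conc_ppm_sum2: conc_ppm > 512 AND depth_m BETWEEN 39 AND 44]
sample_id=400: ✗
sample_id=401: ✗
sample_id=402: ✗
sample_id=403: ✗
sample_id=404: ✗
sample_id=405: ✗
sample_id=406: ✗
sample_id=407: ✓ → 179
sample_id=408: ✗
sample_id=409: ✗
sample_id=410: ✗
conc_ppm_sum2 = 179

conc_ppm_sum=1565, tap_sum=341, conc_ppm_sum2=179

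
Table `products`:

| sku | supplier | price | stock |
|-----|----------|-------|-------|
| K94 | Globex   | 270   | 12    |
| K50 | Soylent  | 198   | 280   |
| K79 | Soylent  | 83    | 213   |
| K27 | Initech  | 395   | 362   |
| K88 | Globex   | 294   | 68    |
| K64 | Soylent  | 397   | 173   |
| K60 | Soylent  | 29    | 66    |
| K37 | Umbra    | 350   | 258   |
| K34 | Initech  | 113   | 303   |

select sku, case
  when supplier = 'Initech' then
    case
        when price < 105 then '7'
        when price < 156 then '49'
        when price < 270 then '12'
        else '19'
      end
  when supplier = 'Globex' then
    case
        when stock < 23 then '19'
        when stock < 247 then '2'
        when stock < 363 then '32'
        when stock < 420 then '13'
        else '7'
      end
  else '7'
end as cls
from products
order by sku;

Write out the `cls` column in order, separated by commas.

19, 49, 7, 7, 7, 7, 7, 2, 19

sku=K27: supplier='Initech' → inner[ELSE] → 19
sku=K34: supplier='Initech' → inner[price < 156] → 49
sku=K37: supplier='Umbra' → outer ELSE → 7
sku=K50: supplier='Soylent' → outer ELSE → 7
sku=K60: supplier='Soylent' → outer ELSE → 7
sku=K64: supplier='Soylent' → outer ELSE → 7
sku=K79: supplier='Soylent' → outer ELSE → 7
sku=K88: supplier='Globex' → inner[stock < 247] → 2
sku=K94: supplier='Globex' → inner[stock < 23] → 19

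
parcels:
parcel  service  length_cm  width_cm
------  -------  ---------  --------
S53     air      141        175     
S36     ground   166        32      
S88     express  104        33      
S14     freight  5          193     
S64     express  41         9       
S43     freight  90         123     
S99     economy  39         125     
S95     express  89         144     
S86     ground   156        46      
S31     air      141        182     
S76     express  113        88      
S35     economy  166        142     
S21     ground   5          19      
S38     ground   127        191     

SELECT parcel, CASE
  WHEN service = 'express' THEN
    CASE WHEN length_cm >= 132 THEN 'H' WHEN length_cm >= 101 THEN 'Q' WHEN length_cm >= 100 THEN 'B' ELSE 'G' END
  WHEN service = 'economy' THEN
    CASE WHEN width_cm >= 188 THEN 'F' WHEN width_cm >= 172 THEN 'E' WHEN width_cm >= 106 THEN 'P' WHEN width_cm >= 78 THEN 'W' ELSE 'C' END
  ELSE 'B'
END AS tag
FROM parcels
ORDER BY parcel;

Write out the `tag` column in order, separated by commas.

parcel=S14: service='freight' → outer ELSE → B
parcel=S21: service='ground' → outer ELSE → B
parcel=S31: service='air' → outer ELSE → B
parcel=S35: service='economy' → inner[width_cm >= 106] → P
parcel=S36: service='ground' → outer ELSE → B
parcel=S38: service='ground' → outer ELSE → B
parcel=S43: service='freight' → outer ELSE → B
parcel=S53: service='air' → outer ELSE → B
parcel=S64: service='express' → inner[ELSE] → G
parcel=S76: service='express' → inner[length_cm >= 101] → Q
parcel=S86: service='ground' → outer ELSE → B
parcel=S88: service='express' → inner[length_cm >= 101] → Q
parcel=S95: service='express' → inner[ELSE] → G
parcel=S99: service='economy' → inner[width_cm >= 106] → P

B, B, B, P, B, B, B, B, G, Q, B, Q, G, P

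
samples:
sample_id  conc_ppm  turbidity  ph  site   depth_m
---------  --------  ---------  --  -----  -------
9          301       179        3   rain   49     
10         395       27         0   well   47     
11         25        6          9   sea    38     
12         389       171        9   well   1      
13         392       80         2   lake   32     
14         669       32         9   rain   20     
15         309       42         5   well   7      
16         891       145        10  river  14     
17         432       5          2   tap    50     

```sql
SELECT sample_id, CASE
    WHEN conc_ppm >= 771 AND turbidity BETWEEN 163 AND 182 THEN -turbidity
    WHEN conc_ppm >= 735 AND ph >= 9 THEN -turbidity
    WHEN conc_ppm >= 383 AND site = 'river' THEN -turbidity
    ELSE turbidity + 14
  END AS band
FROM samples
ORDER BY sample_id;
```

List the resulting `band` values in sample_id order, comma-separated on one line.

193, 41, 20, 185, 94, 46, 56, -145, 19

sample_id=9: ELSE → 193
sample_id=10: ELSE → 41
sample_id=11: ELSE → 20
sample_id=12: ELSE → 185
sample_id=13: ELSE → 94
sample_id=14: ELSE → 46
sample_id=15: ELSE → 56
sample_id=16: conc_ppm >= 735 AND ph >= 9 → -145
sample_id=17: ELSE → 19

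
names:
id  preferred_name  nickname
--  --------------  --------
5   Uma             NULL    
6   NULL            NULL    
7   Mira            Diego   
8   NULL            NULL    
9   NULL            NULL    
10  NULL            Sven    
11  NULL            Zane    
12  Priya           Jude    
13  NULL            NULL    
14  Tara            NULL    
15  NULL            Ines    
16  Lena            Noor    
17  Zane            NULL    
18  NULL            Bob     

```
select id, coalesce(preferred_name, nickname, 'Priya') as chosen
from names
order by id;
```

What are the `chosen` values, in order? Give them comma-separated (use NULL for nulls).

Uma, Priya, Mira, Priya, Priya, Sven, Zane, Priya, Priya, Tara, Ines, Lena, Zane, Bob

id=5: preferred_name=Uma → Uma
id=6: preferred_name=NULL, nickname=NULL, → literal Priya → Priya
id=7: preferred_name=Mira → Mira
id=8: preferred_name=NULL, nickname=NULL, → literal Priya → Priya
id=9: preferred_name=NULL, nickname=NULL, → literal Priya → Priya
id=10: preferred_name=NULL, nickname=Sven → Sven
id=11: preferred_name=NULL, nickname=Zane → Zane
id=12: preferred_name=Priya → Priya
id=13: preferred_name=NULL, nickname=NULL, → literal Priya → Priya
id=14: preferred_name=Tara → Tara
id=15: preferred_name=NULL, nickname=Ines → Ines
id=16: preferred_name=Lena → Lena
id=17: preferred_name=Zane → Zane
id=18: preferred_name=NULL, nickname=Bob → Bob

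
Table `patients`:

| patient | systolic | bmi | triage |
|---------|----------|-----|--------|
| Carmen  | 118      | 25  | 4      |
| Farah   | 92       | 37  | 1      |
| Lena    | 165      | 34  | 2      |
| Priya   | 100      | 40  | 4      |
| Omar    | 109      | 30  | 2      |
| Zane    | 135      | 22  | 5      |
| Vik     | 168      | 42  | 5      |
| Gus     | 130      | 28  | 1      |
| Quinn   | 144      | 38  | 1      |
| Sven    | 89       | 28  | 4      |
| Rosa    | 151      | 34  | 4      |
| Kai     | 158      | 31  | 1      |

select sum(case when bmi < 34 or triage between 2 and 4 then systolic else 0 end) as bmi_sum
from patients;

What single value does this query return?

1155

patient=Carmen: ✓ → 118
patient=Farah: ✗
patient=Lena: ✓ → 165
patient=Priya: ✓ → 100
patient=Omar: ✓ → 109
patient=Zane: ✓ → 135
patient=Vik: ✗
patient=Gus: ✓ → 130
patient=Quinn: ✗
patient=Sven: ✓ → 89
patient=Rosa: ✓ → 151
patient=Kai: ✓ → 158
bmi_sum = 118 + 165 + 100 + 109 + 135 + 130 + 89 + 151 + 158 = 1155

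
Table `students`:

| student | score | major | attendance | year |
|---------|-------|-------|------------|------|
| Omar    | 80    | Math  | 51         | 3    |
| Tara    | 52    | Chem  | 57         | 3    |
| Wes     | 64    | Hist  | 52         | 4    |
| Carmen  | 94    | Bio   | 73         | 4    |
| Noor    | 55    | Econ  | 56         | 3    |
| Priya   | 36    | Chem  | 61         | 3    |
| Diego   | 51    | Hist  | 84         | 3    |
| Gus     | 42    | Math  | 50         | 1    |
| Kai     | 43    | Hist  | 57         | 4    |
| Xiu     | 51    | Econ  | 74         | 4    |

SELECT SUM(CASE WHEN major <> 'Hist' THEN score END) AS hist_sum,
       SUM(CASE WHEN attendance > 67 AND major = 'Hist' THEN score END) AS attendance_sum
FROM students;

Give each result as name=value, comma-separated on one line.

hist_sum=410, attendance_sum=51

[hist_sum: major <> 'Hist']
student=Omar: ✓ → 80
student=Tara: ✓ → 52
student=Wes: ✗
student=Carmen: ✓ → 94
student=Noor: ✓ → 55
student=Priya: ✓ → 36
student=Diego: ✗
student=Gus: ✓ → 42
student=Kai: ✗
student=Xiu: ✓ → 51
hist_sum = 80 + 52 + 94 + 55 + 36 + 42 + 51 = 410
—
[attendance_sum: attendance > 67 AND major = 'Hist']
student=Omar: ✗
student=Tara: ✗
student=Wes: ✗
student=Carmen: ✗
student=Noor: ✗
student=Priya: ✗
student=Diego: ✓ → 51
student=Gus: ✗
student=Kai: ✗
student=Xiu: ✗
attendance_sum = 51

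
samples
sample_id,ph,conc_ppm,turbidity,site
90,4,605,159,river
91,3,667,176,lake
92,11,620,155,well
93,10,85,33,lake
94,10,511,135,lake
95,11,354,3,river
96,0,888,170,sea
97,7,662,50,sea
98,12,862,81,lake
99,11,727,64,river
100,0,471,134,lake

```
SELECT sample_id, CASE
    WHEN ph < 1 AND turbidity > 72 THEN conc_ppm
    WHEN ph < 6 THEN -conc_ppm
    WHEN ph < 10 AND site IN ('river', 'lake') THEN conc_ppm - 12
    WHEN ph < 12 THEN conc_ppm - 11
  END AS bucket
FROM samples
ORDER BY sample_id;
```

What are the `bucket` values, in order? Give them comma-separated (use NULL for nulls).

sample_id=90: ph < 6 → -605
sample_id=91: ph < 6 → -667
sample_id=92: ph < 12 → 609
sample_id=93: ph < 12 → 74
sample_id=94: ph < 12 → 500
sample_id=95: ph < 12 → 343
sample_id=96: ph < 1 AND turbidity > 72 → 888
sample_id=97: ph < 12 → 651
sample_id=98: (no match → NULL) → NULL
sample_id=99: ph < 12 → 716
sample_id=100: ph < 1 AND turbidity > 72 → 471

-605, -667, 609, 74, 500, 343, 888, 651, NULL, 716, 471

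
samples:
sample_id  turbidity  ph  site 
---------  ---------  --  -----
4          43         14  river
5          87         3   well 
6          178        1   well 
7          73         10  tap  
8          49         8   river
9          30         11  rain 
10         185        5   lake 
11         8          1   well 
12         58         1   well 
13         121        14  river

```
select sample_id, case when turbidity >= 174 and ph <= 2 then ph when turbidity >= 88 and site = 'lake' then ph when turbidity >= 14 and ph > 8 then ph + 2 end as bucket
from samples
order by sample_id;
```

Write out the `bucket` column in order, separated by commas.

16, NULL, 1, 12, NULL, 13, 5, NULL, NULL, 16

sample_id=4: turbidity >= 14 and ph > 8 → 16
sample_id=5: (no match → NULL) → NULL
sample_id=6: turbidity >= 174 and ph <= 2 → 1
sample_id=7: turbidity >= 14 and ph > 8 → 12
sample_id=8: (no match → NULL) → NULL
sample_id=9: turbidity >= 14 and ph > 8 → 13
sample_id=10: turbidity >= 88 and site = 'lake' → 5
sample_id=11: (no match → NULL) → NULL
sample_id=12: (no match → NULL) → NULL
sample_id=13: turbidity >= 14 and ph > 8 → 16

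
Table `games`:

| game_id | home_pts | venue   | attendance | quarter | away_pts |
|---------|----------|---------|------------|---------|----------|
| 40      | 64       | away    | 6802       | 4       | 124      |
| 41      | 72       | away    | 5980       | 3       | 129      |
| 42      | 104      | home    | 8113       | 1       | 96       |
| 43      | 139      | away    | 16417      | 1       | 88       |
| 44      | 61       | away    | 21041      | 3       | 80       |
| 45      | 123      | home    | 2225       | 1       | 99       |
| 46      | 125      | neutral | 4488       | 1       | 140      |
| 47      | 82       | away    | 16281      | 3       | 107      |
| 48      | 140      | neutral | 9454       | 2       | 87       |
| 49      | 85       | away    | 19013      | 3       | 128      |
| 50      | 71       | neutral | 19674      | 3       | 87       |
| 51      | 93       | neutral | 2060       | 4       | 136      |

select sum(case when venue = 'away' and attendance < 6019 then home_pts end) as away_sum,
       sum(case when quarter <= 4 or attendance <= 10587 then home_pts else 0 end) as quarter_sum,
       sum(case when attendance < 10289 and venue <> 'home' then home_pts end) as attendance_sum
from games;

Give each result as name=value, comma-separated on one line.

away_sum=72, quarter_sum=1159, attendance_sum=494

[away_sum: venue = 'away' and attendance < 6019]
game_id=40: ✗
game_id=41: ✓ → 72
game_id=42: ✗
game_id=43: ✗
game_id=44: ✗
game_id=45: ✗
game_id=46: ✗
game_id=47: ✗
game_id=48: ✗
game_id=49: ✗
game_id=50: ✗
game_id=51: ✗
away_sum = 72
—
[quarter_sum: quarter <= 4 or attendance <= 10587]
game_id=40: ✓ → 64
game_id=41: ✓ → 72
game_id=42: ✓ → 104
game_id=43: ✓ → 139
game_id=44: ✓ → 61
game_id=45: ✓ → 123
game_id=46: ✓ → 125
game_id=47: ✓ → 82
game_id=48: ✓ → 140
game_id=49: ✓ → 85
game_id=50: ✓ → 71
game_id=51: ✓ → 93
quarter_sum = 64 + 72 + 104 + 139 + 61 + 123 + 125 + 82 + 140 + 85 + 71 + 93 = 1159
—
[attendance_sum: attendance < 10289 and venue <> 'home']
game_id=40: ✓ → 64
game_id=41: ✓ → 72
game_id=42: ✗
game_id=43: ✗
game_id=44: ✗
game_id=45: ✗
game_id=46: ✓ → 125
game_id=47: ✗
game_id=48: ✓ → 140
game_id=49: ✗
game_id=50: ✗
game_id=51: ✓ → 93
attendance_sum = 64 + 72 + 125 + 140 + 93 = 494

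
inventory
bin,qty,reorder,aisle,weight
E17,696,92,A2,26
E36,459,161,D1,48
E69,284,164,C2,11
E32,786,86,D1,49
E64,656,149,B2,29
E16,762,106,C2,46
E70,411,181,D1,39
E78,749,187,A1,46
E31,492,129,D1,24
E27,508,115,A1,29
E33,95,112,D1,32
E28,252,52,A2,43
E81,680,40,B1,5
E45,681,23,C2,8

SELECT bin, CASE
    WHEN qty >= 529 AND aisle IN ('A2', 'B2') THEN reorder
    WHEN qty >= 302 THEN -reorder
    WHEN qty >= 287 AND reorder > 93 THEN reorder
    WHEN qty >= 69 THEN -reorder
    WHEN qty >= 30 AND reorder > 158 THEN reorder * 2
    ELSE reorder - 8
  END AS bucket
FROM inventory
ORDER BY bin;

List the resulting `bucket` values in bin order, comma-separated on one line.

bin=E16: qty >= 302 → -106
bin=E17: qty >= 529 AND aisle IN ('A2', 'B2') → 92
bin=E27: qty >= 302 → -115
bin=E28: qty >= 69 → -52
bin=E31: qty >= 302 → -129
bin=E32: qty >= 302 → -86
bin=E33: qty >= 69 → -112
bin=E36: qty >= 302 → -161
bin=E45: qty >= 302 → -23
bin=E64: qty >= 529 AND aisle IN ('A2', 'B2') → 149
bin=E69: qty >= 69 → -164
bin=E70: qty >= 302 → -181
bin=E78: qty >= 302 → -187
bin=E81: qty >= 302 → -40

-106, 92, -115, -52, -129, -86, -112, -161, -23, 149, -164, -181, -187, -40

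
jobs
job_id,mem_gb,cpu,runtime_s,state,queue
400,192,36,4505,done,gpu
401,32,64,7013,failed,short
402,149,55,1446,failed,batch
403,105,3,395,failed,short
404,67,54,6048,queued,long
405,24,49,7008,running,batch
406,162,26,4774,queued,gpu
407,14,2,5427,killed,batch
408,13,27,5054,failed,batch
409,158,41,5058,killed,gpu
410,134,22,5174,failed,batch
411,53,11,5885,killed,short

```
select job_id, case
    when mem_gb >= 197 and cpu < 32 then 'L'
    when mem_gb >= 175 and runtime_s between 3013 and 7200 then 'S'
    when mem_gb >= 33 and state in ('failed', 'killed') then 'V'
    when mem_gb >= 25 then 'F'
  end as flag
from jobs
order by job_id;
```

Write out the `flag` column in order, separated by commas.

S, F, V, V, F, NULL, F, NULL, NULL, V, V, V

job_id=400: mem_gb >= 175 and runtime_s between 3013 and 7200 → S
job_id=401: mem_gb >= 25 → F
job_id=402: mem_gb >= 33 and state in ('failed', 'killed') → V
job_id=403: mem_gb >= 33 and state in ('failed', 'killed') → V
job_id=404: mem_gb >= 25 → F
job_id=405: (no match → NULL) → NULL
job_id=406: mem_gb >= 25 → F
job_id=407: (no match → NULL) → NULL
job_id=408: (no match → NULL) → NULL
job_id=409: mem_gb >= 33 and state in ('failed', 'killed') → V
job_id=410: mem_gb >= 33 and state in ('failed', 'killed') → V
job_id=411: mem_gb >= 33 and state in ('failed', 'killed') → V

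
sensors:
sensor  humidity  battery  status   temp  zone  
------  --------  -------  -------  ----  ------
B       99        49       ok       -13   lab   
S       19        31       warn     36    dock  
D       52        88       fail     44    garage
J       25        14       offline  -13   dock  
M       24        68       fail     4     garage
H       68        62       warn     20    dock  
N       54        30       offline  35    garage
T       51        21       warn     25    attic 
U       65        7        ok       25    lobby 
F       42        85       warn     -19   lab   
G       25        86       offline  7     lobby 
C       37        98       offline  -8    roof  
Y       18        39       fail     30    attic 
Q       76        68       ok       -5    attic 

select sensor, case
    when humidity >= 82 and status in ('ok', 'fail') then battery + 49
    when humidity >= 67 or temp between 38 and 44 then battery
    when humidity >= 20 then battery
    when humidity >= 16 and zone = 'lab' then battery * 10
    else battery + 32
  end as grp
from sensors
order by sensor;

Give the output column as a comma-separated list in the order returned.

sensor=B: humidity >= 82 and status in ('ok', 'fail') → 98
sensor=C: humidity >= 20 → 98
sensor=D: humidity >= 67 or temp between 38 and 44 → 88
sensor=F: humidity >= 20 → 85
sensor=G: humidity >= 20 → 86
sensor=H: humidity >= 67 or temp between 38 and 44 → 62
sensor=J: humidity >= 20 → 14
sensor=M: humidity >= 20 → 68
sensor=N: humidity >= 20 → 30
sensor=Q: humidity >= 67 or temp between 38 and 44 → 68
sensor=S: ELSE → 63
sensor=T: humidity >= 20 → 21
sensor=U: humidity >= 20 → 7
sensor=Y: ELSE → 71

98, 98, 88, 85, 86, 62, 14, 68, 30, 68, 63, 21, 7, 71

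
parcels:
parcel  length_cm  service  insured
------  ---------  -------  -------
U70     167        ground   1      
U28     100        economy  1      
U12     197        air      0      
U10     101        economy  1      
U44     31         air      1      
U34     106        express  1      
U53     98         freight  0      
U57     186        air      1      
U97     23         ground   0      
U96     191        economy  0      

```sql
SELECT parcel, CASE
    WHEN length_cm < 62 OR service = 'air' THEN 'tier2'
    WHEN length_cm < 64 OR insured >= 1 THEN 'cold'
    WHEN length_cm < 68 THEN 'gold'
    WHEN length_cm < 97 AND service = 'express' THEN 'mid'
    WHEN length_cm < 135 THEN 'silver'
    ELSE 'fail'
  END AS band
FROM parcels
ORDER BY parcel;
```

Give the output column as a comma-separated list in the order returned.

cold, tier2, cold, cold, tier2, silver, tier2, cold, fail, tier2

parcel=U10: length_cm < 64 OR insured >= 1 → cold
parcel=U12: length_cm < 62 OR service = 'air' → tier2
parcel=U28: length_cm < 64 OR insured >= 1 → cold
parcel=U34: length_cm < 64 OR insured >= 1 → cold
parcel=U44: length_cm < 62 OR service = 'air' → tier2
parcel=U53: length_cm < 135 → silver
parcel=U57: length_cm < 62 OR service = 'air' → tier2
parcel=U70: length_cm < 64 OR insured >= 1 → cold
parcel=U96: ELSE → fail
parcel=U97: length_cm < 62 OR service = 'air' → tier2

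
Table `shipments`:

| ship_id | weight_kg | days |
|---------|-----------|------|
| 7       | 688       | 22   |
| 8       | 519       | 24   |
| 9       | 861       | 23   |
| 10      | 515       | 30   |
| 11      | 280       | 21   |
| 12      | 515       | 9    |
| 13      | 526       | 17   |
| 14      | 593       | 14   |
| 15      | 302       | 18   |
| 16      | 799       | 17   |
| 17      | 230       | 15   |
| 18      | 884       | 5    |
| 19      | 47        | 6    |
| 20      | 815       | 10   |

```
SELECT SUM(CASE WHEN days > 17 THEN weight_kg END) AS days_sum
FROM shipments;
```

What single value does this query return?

3165

ship_id=7: ✓ → 688
ship_id=8: ✓ → 519
ship_id=9: ✓ → 861
ship_id=10: ✓ → 515
ship_id=11: ✓ → 280
ship_id=12: ✗
ship_id=13: ✗
ship_id=14: ✗
ship_id=15: ✓ → 302
ship_id=16: ✗
ship_id=17: ✗
ship_id=18: ✗
ship_id=19: ✗
ship_id=20: ✗
days_sum = 688 + 519 + 861 + 515 + 280 + 302 = 3165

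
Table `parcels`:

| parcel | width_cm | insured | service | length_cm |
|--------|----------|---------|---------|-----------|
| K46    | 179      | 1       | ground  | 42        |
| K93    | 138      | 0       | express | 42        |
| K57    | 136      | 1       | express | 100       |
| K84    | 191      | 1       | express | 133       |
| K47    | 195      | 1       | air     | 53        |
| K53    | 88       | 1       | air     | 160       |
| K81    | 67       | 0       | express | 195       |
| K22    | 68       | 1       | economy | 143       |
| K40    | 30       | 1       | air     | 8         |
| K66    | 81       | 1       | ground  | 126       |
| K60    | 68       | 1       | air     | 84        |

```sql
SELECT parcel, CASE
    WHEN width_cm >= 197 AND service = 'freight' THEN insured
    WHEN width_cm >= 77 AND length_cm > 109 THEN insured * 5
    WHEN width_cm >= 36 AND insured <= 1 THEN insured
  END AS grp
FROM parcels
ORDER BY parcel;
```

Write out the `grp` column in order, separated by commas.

parcel=K22: width_cm >= 36 AND insured <= 1 → 1
parcel=K40: (no match → NULL) → NULL
parcel=K46: width_cm >= 36 AND insured <= 1 → 1
parcel=K47: width_cm >= 36 AND insured <= 1 → 1
parcel=K53: width_cm >= 77 AND length_cm > 109 → 5
parcel=K57: width_cm >= 36 AND insured <= 1 → 1
parcel=K60: width_cm >= 36 AND insured <= 1 → 1
parcel=K66: width_cm >= 77 AND length_cm > 109 → 5
parcel=K81: width_cm >= 36 AND insured <= 1 → 0
parcel=K84: width_cm >= 77 AND length_cm > 109 → 5
parcel=K93: width_cm >= 36 AND insured <= 1 → 0

1, NULL, 1, 1, 5, 1, 1, 5, 0, 5, 0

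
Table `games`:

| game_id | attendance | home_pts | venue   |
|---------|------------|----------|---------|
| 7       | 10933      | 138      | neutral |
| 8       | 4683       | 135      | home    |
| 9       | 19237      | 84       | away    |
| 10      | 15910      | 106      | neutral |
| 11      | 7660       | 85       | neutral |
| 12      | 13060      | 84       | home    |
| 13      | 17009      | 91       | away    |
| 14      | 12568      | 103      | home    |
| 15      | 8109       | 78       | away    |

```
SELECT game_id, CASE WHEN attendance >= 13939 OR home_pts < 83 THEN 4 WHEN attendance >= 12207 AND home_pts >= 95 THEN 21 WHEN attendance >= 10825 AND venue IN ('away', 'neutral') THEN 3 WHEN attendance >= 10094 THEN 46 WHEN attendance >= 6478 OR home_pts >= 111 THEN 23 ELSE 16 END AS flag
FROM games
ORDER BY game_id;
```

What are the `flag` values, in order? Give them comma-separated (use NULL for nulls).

3, 23, 4, 4, 23, 46, 4, 21, 4

game_id=7: attendance >= 10825 AND venue IN ('away', 'neutral') → 3
game_id=8: attendance >= 6478 OR home_pts >= 111 → 23
game_id=9: attendance >= 13939 OR home_pts < 83 → 4
game_id=10: attendance >= 13939 OR home_pts < 83 → 4
game_id=11: attendance >= 6478 OR home_pts >= 111 → 23
game_id=12: attendance >= 10094 → 46
game_id=13: attendance >= 13939 OR home_pts < 83 → 4
game_id=14: attendance >= 12207 AND home_pts >= 95 → 21
game_id=15: attendance >= 13939 OR home_pts < 83 → 4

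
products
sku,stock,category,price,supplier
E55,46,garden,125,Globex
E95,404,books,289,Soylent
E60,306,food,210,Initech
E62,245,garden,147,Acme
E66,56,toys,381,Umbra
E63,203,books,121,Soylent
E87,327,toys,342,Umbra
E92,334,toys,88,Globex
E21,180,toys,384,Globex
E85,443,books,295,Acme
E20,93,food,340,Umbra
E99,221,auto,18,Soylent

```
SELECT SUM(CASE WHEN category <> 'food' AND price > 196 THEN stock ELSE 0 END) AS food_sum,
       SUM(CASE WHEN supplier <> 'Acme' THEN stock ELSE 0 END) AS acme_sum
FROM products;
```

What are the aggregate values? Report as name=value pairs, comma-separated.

food_sum=1410, acme_sum=2170

[food_sum: category <> 'food' AND price > 196]
sku=E55: ✗
sku=E95: ✓ → 404
sku=E60: ✗
sku=E62: ✗
sku=E66: ✓ → 56
sku=E63: ✗
sku=E87: ✓ → 327
sku=E92: ✗
sku=E21: ✓ → 180
sku=E85: ✓ → 443
sku=E20: ✗
sku=E99: ✗
food_sum = 404 + 56 + 327 + 180 + 443 = 1410
—
[acme_sum: supplier <> 'Acme']
sku=E55: ✓ → 46
sku=E95: ✓ → 404
sku=E60: ✓ → 306
sku=E62: ✗
sku=E66: ✓ → 56
sku=E63: ✓ → 203
sku=E87: ✓ → 327
sku=E92: ✓ → 334
sku=E21: ✓ → 180
sku=E85: ✗
sku=E20: ✓ → 93
sku=E99: ✓ → 221
acme_sum = 46 + 404 + 306 + 56 + 203 + 327 + 334 + 180 + 93 + 221 = 2170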